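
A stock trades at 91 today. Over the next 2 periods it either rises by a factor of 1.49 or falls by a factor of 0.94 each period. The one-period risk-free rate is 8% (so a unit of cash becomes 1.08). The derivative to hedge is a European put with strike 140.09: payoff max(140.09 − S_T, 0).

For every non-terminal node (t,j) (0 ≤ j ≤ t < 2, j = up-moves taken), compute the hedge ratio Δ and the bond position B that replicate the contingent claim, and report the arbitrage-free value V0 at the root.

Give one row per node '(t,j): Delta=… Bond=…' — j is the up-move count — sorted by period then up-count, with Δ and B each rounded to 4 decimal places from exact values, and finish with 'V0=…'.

(0,0): Delta=-0.7083 Bond=97.0027
(1,0): Delta=-1.0000 Bond=129.7130
(1,1): Delta=-0.1694 Bond=31.6949
V0=32.5453

The replicating-portfolio and risk-neutral prices coincide; use p* = (1.08−0.94)/(1.49−0.94) = 0.2545 for the latter.
Payoff layer (t=2): V(2,0)=59.6824, V(2,1)=12.6354, V(2,2)=0.0000
(1,0): S=85.5400. Δ = (V_up−V_dn)/(S_up−S_dn) = (12.6354−59.6824)/(127.4546−80.4076) = -1.0000. V = [p*·12.6354 + (1−p*)·59.6824]/1.08 = 44.1730. B = V − Δ·S = 129.7130.
(1,1): S=135.5900. Δ = (V_up−V_dn)/(S_up−S_dn) = (0.0000−12.6354)/(202.0291−127.4546) = -0.1694. V = [p*·0.0000 + (1−p*)·12.6354]/1.08 = 8.7214. B = V − Δ·S = 31.6949.
(0,0): S=91.0000. Δ = (V_up−V_dn)/(S_up−S_dn) = (8.7214−44.1730)/(135.5900−85.5400) = -0.7083. V = [p*·8.7214 + (1−p*)·44.1730]/1.08 = 32.5453. B = V − Δ·S = 97.0027.
Check: Δ(0,0)·S0 + B(0,0) = 32.5453 = V0.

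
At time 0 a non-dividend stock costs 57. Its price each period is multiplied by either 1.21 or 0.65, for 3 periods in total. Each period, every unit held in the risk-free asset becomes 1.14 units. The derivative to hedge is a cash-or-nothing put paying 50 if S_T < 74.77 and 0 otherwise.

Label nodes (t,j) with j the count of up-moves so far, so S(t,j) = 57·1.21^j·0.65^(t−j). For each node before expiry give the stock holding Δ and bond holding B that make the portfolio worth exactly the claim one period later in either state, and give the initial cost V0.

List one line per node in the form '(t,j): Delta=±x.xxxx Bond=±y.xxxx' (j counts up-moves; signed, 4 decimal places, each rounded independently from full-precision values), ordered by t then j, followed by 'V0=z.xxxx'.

No-arbitrage ⇒ martingale measure with p* = (R−d)/(u−d) = 0.8750.
Terminal payoffs: V(3,0)=50.0000, V(3,1)=50.0000, V(3,2)=50.0000, V(3,3)=0.0000
(2,0): S=24.0825. Δ = (V_up−V_dn)/(S_up−S_dn) = (50.0000−50.0000)/(29.1398−15.6536) = 0.0000. V = [p*·50.0000 + (1−p*)·50.0000]/1.14 = 43.8596. B = V − Δ·S = 43.8596.
(2,1): S=44.8305. Δ = (V_up−V_dn)/(S_up−S_dn) = (50.0000−50.0000)/(54.2449−29.1398) = 0.0000. V = [p*·50.0000 + (1−p*)·50.0000]/1.14 = 43.8596. B = V − Δ·S = 43.8596.
(2,2): S=83.4537. Δ = (V_up−V_dn)/(S_up−S_dn) = (0.0000−50.0000)/(100.9790−54.2449) = -1.0699. V = [p*·0.0000 + (1−p*)·50.0000]/1.14 = 5.4825. B = V − Δ·S = 94.7682.
(1,0): S=37.0500. Δ = (V_up−V_dn)/(S_up−S_dn) = (43.8596−43.8596)/(44.8305−24.0825) = 0.0000. V = [p*·43.8596 + (1−p*)·43.8596]/1.14 = 38.4734. B = V − Δ·S = 38.4734.
(1,1): S=68.9700. Δ = (V_up−V_dn)/(S_up−S_dn) = (5.4825−43.8596)/(83.4537−44.8305) = -0.9936. V = [p*·5.4825 + (1−p*)·43.8596]/1.14 = 9.0172. B = V − Δ·S = 77.5479.
(0,0): S=57.0000. Δ = (V_up−V_dn)/(S_up−S_dn) = (9.0172−38.4734)/(68.9700−37.0500) = -0.9228. V = [p*·9.0172 + (1−p*)·38.4734]/1.14 = 11.1397. B = V − Δ·S = 63.7400.
Root portfolio cost Δ·57+B reproduces V0=11.1397.

(0,0): Delta=-0.9228 Bond=63.7400
(1,0): Delta=0.0000 Bond=38.4734
(1,1): Delta=-0.9936 Bond=77.5479
(2,0): Delta=0.0000 Bond=43.8596
(2,1): Delta=0.0000 Bond=43.8596
(2,2): Delta=-1.0699 Bond=94.7682
V0=11.1397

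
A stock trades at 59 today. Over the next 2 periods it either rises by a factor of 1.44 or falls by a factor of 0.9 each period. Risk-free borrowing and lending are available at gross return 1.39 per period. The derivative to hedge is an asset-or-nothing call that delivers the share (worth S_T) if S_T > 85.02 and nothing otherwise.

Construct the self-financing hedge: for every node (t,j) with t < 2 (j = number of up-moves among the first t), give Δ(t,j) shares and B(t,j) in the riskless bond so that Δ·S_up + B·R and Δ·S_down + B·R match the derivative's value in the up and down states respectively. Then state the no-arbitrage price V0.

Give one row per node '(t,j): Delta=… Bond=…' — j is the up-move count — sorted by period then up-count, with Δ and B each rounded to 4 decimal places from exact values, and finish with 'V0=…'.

Since d<R<u, set p* = (R−d)/(u−d) = 0.9074; price each node as the discounted p*-expectation of its children.
Terminal payoffs: V(2,0)=0.0000, V(2,1)=0.0000, V(2,2)=122.3424
(1,0): S=53.1000. Δ = (V_up−V_dn)/(S_up−S_dn) = (0.0000−0.0000)/(76.4640−47.7900) = 0.0000. V = [p*·0.0000 + (1−p*)·0.0000]/1.39 = 0.0000. B = V − Δ·S = 0.0000.
(1,1): S=84.9600. Δ = (V_up−V_dn)/(S_up−S_dn) = (122.3424−0.0000)/(122.3424−76.4640) = 2.6667. V = [p*·122.3424 + (1−p*)·0.0000]/1.39 = 79.8665. B = V − Δ·S = -146.6935.
(0,0): S=59.0000. Δ = (V_up−V_dn)/(S_up−S_dn) = (79.8665−0.0000)/(84.9600−53.1000) = 2.5068. V = [p*·79.8665 + (1−p*)·0.0000]/1.39 = 52.1377. B = V − Δ·S = -95.7632.
Root portfolio cost Δ·59+B reproduces V0=52.1377.

(0,0): Delta=2.5068 Bond=-95.7632
(1,0): Delta=0.0000 Bond=0.0000
(1,1): Delta=2.6667 Bond=-146.6935
V0=52.1377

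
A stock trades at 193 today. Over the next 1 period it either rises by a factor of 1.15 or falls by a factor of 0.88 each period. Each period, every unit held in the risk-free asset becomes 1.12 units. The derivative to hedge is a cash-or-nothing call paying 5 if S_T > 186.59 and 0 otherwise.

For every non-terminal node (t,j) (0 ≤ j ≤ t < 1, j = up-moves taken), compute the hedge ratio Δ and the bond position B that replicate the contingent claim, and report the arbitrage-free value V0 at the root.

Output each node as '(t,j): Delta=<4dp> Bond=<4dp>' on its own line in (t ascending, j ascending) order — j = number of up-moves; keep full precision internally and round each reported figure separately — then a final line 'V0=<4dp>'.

(0,0): Delta=0.0960 Bond=-14.5503
V0=3.9683

Since d<R<u, set p* = (R−d)/(u−d) = 0.8889; price each node as the discounted p*-expectation of its children.
Terminal values V(1,·): V(1,0)=0.0000, V(1,1)=5.0000
Node (0,0) S=193.0000: V=(p*·5.0000+(1−p*)·0.0000)/1.12=3.9683; Δ=(5.0000−0.0000)/(221.9500−169.8400)=0.0960; B=V−Δ·S=-14.5503
Self-financing check: at every node Δ·S+B equals the discounted successor values.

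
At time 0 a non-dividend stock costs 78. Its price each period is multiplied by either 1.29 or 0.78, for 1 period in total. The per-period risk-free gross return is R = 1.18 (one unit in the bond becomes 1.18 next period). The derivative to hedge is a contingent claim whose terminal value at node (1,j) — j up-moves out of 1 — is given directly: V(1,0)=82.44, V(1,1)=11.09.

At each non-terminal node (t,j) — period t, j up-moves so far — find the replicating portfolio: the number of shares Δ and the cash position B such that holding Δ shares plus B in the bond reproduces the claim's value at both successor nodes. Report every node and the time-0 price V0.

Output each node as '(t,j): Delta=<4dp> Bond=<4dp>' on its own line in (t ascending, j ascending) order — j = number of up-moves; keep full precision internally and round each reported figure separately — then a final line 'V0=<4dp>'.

No-arbitrage ⇒ martingale measure with p* = (R−d)/(u−d) = 0.7843.
Payoff layer (t=1): V(1,0)=82.4400, V(1,1)=11.0900
Node (0,0) S=78.0000: V=(p*·11.0900+(1−p*)·82.4400)/1.18=22.4400; Δ=(11.0900−82.4400)/(100.6200−60.8400)=-1.7936; B=V−Δ·S=162.3420
Root portfolio cost Δ·78+B reproduces V0=22.4400.

(0,0): Delta=-1.7936 Bond=162.3420
V0=22.4400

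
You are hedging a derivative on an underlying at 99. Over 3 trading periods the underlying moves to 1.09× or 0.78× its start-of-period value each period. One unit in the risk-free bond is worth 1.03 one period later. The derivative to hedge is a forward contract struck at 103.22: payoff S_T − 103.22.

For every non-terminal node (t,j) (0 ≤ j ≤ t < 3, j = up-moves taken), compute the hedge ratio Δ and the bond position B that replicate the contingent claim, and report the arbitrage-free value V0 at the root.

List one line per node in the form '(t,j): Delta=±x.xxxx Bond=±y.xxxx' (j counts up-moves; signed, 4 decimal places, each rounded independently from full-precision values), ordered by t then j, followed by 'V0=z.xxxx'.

(0,0): Delta=1.0000 Bond=-94.4609
(1,0): Delta=1.0000 Bond=-97.2947
(1,1): Delta=1.0000 Bond=-97.2947
(2,0): Delta=1.0000 Bond=-100.2136
(2,1): Delta=1.0000 Bond=-100.2136
(2,2): Delta=1.0000 Bond=-100.2136
V0=4.5391

Since d<R<u, set p* = (R−d)/(u−d) = 0.8065; price each node as the discounted p*-expectation of its children.
At expiry t=3: V(3,0)=-56.2394, V(3,1)=-37.5676, V(3,2)=-11.4749, V(3,3)=24.9879
(2,0): S=60.2316. Δ = (V_up−V_dn)/(S_up−S_dn) = (-37.5676−-56.2394)/(65.6524−46.9806) = 1.0000. V = [p*·-37.5676 + (1−p*)·-56.2394]/1.03 = -39.9820. B = V − Δ·S = -100.2136.
(2,1): S=84.1698. Δ = (V_up−V_dn)/(S_up−S_dn) = (-11.4749−-37.5676)/(91.7451−65.6524) = 1.0000. V = [p*·-11.4749 + (1−p*)·-37.5676]/1.03 = -16.0438. B = V − Δ·S = -100.2136.
(2,2): S=117.6219. Δ = (V_up−V_dn)/(S_up−S_dn) = (24.9879−-11.4749)/(128.2079−91.7451) = 1.0000. V = [p*·24.9879 + (1−p*)·-11.4749]/1.03 = 17.4083. B = V − Δ·S = -100.2136.
(1,0): S=77.2200. Δ = (V_up−V_dn)/(S_up−S_dn) = (-16.0438−-39.9820)/(84.1698−60.2316) = 1.0000. V = [p*·-16.0438 + (1−p*)·-39.9820]/1.03 = -20.0747. B = V − Δ·S = -97.2947.
(1,1): S=107.9100. Δ = (V_up−V_dn)/(S_up−S_dn) = (17.4083−-16.0438)/(117.6219−84.1698) = 1.0000. V = [p*·17.4083 + (1−p*)·-16.0438]/1.03 = 10.6153. B = V − Δ·S = -97.2947.
(0,0): S=99.0000. Δ = (V_up−V_dn)/(S_up−S_dn) = (10.6153−-20.0747)/(107.9100−77.2200) = 1.0000. V = [p*·10.6153 + (1−p*)·-20.0747]/1.03 = 4.5391. B = V − Δ·S = -94.4609.
Root portfolio cost Δ·99+B reproduces V0=4.5391.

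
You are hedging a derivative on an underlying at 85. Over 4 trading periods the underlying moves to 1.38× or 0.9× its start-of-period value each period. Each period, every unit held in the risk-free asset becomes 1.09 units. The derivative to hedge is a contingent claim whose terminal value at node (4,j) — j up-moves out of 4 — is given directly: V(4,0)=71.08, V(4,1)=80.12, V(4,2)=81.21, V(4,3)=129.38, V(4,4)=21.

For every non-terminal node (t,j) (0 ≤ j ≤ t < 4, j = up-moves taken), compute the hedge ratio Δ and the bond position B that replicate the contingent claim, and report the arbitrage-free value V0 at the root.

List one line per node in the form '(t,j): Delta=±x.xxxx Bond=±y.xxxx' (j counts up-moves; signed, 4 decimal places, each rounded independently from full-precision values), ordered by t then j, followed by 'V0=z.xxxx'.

(0,0): Delta=0.1784 Bond=45.2124
(1,0): Delta=0.2606 Bond=42.9913
(1,1): Delta=0.0965 Bond=58.8824
(2,0): Delta=0.1636 Bond=53.5382
(2,1): Delta=0.3571 Bond=36.6682
(2,2): Delta=-0.1629 Bond=106.1762
(3,0): Delta=0.3039 Bond=49.6606
(3,1): Delta=0.0239 Bond=71.6296
(3,2): Delta=0.6888 Bond=-8.3567
(3,3): Delta=-1.0108 Bond=305.1307
V0=60.3730

No-arbitrage ⇒ martingale measure with p* = (R−d)/(u−d) = 0.3958.
At expiry t=4: V(4,0)=71.0800, V(4,1)=80.1200, V(4,2)=81.2100, V(4,3)=129.3800, V(4,4)=21.0000
  t=3,j=0: stock 61.9650 → up 85.5117 (V=80.1200), down 55.7685 (V=71.0800). Price 68.4939; hedge Δ=0.3039, bond B=49.6606.
  t=3,j=1: stock 95.0130 → up 131.1179 (V=81.2100), down 85.5117 (V=80.1200). Price 73.9004; hedge Δ=0.0239, bond B=71.6296.
  t=3,j=2: stock 145.6866 → up 201.0475 (V=129.3800), down 131.1179 (V=81.2100). Price 91.9975; hedge Δ=0.6888, bond B=-8.3567.
  t=3,j=3: stock 223.3861 → up 308.2728 (V=21.0000), down 201.0475 (V=129.3800). Price 79.3391; hedge Δ=-1.0108, bond B=305.1307.
  t=2,j=0: stock 68.8500 → up 95.0130 (V=73.9004), down 61.9650 (V=68.4939). Price 64.8018; hedge Δ=0.1636, bond B=53.5382.
  t=2,j=1: stock 105.5700 → up 145.6866 (V=91.9975), down 95.0130 (V=73.9004). Price 74.3705; hedge Δ=0.3571, bond B=36.6682.
  t=2,j=2: stock 161.8740 → up 223.3861 (V=79.3391), down 145.6866 (V=91.9975). Price 79.8045; hedge Δ=-0.1629, bond B=106.1762.
  t=1,j=0: stock 76.5000 → up 105.5700 (V=74.3705), down 68.8500 (V=64.8018). Price 62.9261; hedge Δ=0.2606, bond B=42.9913.
  t=1,j=1: stock 117.3000 → up 161.8740 (V=79.8045), down 105.5700 (V=74.3705). Price 70.2032; hedge Δ=0.0965, bond B=58.8824.
  t=0,j=0: stock 85.0000 → up 117.3000 (V=70.2032), down 76.5000 (V=62.9261). Price 60.3730; hedge Δ=0.1784, bond B=45.2124.
The time-0 hedge costs 60.3730, which is the no-arbitrage price.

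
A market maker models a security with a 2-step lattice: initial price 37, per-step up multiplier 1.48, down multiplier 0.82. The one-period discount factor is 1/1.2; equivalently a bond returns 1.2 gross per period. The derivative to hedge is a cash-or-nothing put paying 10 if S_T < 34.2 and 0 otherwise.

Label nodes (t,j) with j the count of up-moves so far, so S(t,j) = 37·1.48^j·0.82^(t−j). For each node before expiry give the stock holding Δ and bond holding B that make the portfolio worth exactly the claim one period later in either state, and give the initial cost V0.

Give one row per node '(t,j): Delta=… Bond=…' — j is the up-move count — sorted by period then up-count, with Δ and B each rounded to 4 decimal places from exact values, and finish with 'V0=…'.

(0,0): Delta=-0.1448 Bond=6.6065
(1,0): Delta=-0.4994 Bond=18.6869
(1,1): Delta=0.0000 Bond=0.0000
V0=1.2499

Since d<R<u, set p* = (R−d)/(u−d) = 0.5758; price each node as the discounted p*-expectation of its children.
Terminal values V(2,·): V(2,0)=10.0000, V(2,1)=0.0000, V(2,2)=0.0000
Node (1,0) S=30.3400: V=(p*·0.0000+(1−p*)·10.0000)/1.2=3.5354; Δ=(0.0000−10.0000)/(44.9032−24.8788)=-0.4994; B=V−Δ·S=18.6869
Node (1,1) S=54.7600: V=(p*·0.0000+(1−p*)·0.0000)/1.2=0.0000; Δ=(0.0000−0.0000)/(81.0448−44.9032)=0.0000; B=V−Δ·S=0.0000
Node (0,0) S=37.0000: V=(p*·0.0000+(1−p*)·3.5354)/1.2=1.2499; Δ=(0.0000−3.5354)/(54.7600−30.3400)=-0.1448; B=V−Δ·S=6.6065
Self-financing check: at every node Δ·S+B equals the discounted successor values.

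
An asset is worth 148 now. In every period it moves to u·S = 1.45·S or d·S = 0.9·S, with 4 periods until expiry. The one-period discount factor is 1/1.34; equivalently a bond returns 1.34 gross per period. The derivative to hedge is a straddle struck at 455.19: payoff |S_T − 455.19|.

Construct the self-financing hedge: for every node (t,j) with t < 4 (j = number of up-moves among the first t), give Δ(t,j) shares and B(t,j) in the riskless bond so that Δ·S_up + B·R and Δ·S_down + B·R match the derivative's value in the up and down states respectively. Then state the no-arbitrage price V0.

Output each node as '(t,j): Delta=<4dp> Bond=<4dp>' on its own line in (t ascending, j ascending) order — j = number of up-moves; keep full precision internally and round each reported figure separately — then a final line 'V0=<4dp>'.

(0,0): Delta=0.0407 Bond=37.7346
(1,0): Delta=-1.0000 Bond=189.1813
(1,1): Delta=0.2022 Bond=15.9101
(2,0): Delta=-1.0000 Bond=253.5030
(2,1): Delta=-1.0000 Bond=253.5030
(2,2): Delta=0.3887 Bond=-36.7263
(3,0): Delta=-1.0000 Bond=339.6940
(3,1): Delta=-1.0000 Bond=339.6940
(3,2): Delta=-1.0000 Bond=339.6940
(3,3): Delta=0.6042 Bond=-146.4401
V0=43.7535

Risk-neutral probability p* = (R−d)/(u−d) = (1.34−0.9)/(1.45−0.9) = 0.8000.
At expiry t=4: V(4,0)=358.0872, V(4,1)=298.7466, V(4,2)=203.1423, V(4,3)=49.1131, V(4,4)=199.0449
  t=3,j=0: stock 107.8920 → up 156.4434 (V=298.7466), down 97.1028 (V=358.0872). Price 231.8020; hedge Δ=-1.0000, bond B=339.6940.
  t=3,j=1: stock 173.8260 → up 252.0477 (V=203.1423), down 156.4434 (V=298.7466). Price 165.8680; hedge Δ=-1.0000, bond B=339.6940.
  t=3,j=2: stock 280.0530 → up 406.0768 (V=49.1131), down 252.0477 (V=203.1423). Price 59.6410; hedge Δ=-1.0000, bond B=339.6940.
  t=3,j=3: stock 451.1965 → up 654.2349 (V=199.0449), down 406.0769 (V=49.1131). Price 126.1631; hedge Δ=0.6042, bond B=-146.4401.
  t=2,j=0: stock 119.8800 → up 173.8260 (V=165.8680), down 107.8920 (V=231.8020). Price 133.6230; hedge Δ=-1.0000, bond B=253.5030.
  t=2,j=1: stock 193.1400 → up 280.0530 (V=59.6410), down 173.8260 (V=165.8680). Price 60.3630; hedge Δ=-1.0000, bond B=253.5030.
  t=2,j=2: stock 311.1700 → up 451.1965 (V=126.1631), down 280.0530 (V=59.6410). Price 84.2229; hedge Δ=0.3887, bond B=-36.7263.
  t=1,j=0: stock 133.2000 → up 193.1400 (V=60.3630), down 119.8800 (V=133.6230). Price 55.9813; hedge Δ=-1.0000, bond B=189.1813.
  t=1,j=1: stock 214.6000 → up 311.1700 (V=84.2229), down 193.1400 (V=60.3630). Price 59.2917; hedge Δ=0.2022, bond B=15.9101.
  t=0,j=0: stock 148.0000 → up 214.6000 (V=59.2917), down 133.2000 (V=55.9813). Price 43.7535; hedge Δ=0.0407, bond B=37.7346.
The time-0 hedge costs 43.7535, which is the no-arbitrage price.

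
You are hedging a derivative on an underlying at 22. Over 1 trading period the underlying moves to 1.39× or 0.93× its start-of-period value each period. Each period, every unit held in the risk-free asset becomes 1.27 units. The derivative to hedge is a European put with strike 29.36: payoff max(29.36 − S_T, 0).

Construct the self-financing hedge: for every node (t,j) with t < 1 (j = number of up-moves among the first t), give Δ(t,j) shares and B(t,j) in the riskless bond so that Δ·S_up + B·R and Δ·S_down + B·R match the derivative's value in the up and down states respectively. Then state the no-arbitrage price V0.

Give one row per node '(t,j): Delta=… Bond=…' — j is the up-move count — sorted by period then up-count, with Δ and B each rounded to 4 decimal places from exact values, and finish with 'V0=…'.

(0,0): Delta=-0.8794 Bond=21.1760
V0=1.8281

Since d<R<u, set p* = (R−d)/(u−d) = 0.7391; price each node as the discounted p*-expectation of its children.
At expiry t=1: V(1,0)=8.9000, V(1,1)=0.0000
Node (0,0) S=22.0000: V=(p*·0.0000+(1−p*)·8.9000)/1.27=1.8281; Δ=(0.0000−8.9000)/(30.5800−20.4600)=-0.8794; B=V−Δ·S=21.1760
Check: Δ(0,0)·S0 + B(0,0) = 1.8281 = V0.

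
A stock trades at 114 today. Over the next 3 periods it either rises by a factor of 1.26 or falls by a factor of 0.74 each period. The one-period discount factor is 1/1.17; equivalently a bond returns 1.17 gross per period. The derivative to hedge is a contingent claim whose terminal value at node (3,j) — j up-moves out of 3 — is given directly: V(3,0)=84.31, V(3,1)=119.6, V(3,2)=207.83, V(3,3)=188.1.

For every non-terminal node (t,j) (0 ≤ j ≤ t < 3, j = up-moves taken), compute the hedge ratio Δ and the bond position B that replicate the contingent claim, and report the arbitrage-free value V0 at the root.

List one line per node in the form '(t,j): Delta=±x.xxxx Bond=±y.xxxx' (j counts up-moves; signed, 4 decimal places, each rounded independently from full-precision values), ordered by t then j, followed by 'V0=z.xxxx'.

(0,0): Delta=0.1580 Bond=100.2924
(1,0): Delta=1.5405 Bond=0.7110
(1,1): Delta=-0.0120 Bond=141.7532
(2,0): Delta=1.0871 Bond=29.1364
(2,1): Delta=1.5963 Bond=-5.0924
(2,2): Delta=-0.2096 Bond=201.6302
V0=118.3036

Under the risk-neutral measure, an up-move has probability p* = (R−d)/(u−d) = 0.8269 and values discount at R = 1.17.
Terminal values V(3,·): V(3,0)=84.3100, V(3,1)=119.6000, V(3,2)=207.8300, V(3,3)=188.1000
Node (2,0) S=62.4264: V=(p*·119.6000+(1−p*)·84.3100)/1.17=97.0018; Δ=(119.6000−84.3100)/(78.6573−46.1955)=1.0871; B=V−Δ·S=29.1364
Node (2,1) S=106.2936: V=(p*·207.8300+(1−p*)·119.6000)/1.17=164.5807; Δ=(207.8300−119.6000)/(133.9299−78.6573)=1.5963; B=V−Δ·S=-5.0924
Node (2,2) S=180.9864: V=(p*·188.1000+(1−p*)·207.8300)/1.17=163.6879; Δ=(188.1000−207.8300)/(228.0429−133.9299)=-0.2096; B=V−Δ·S=201.6302
Node (1,0) S=84.3600: V=(p*·164.5807+(1−p*)·97.0018)/1.17=130.6704; Δ=(164.5807−97.0018)/(106.2936−62.4264)=1.5405; B=V−Δ·S=0.7110
Node (1,1) S=143.6400: V=(p*·163.6879+(1−p*)·164.5807)/1.17=140.0362; Δ=(163.6879−164.5807)/(180.9864−106.2936)=-0.0120; B=V−Δ·S=141.7532
Node (0,0) S=114.0000: V=(p*·140.0362+(1−p*)·130.6704)/1.17=118.3036; Δ=(140.0362−130.6704)/(143.6400−84.3600)=0.1580; B=V−Δ·S=100.2924
Self-financing check: at every node Δ·S+B equals the discounted successor values.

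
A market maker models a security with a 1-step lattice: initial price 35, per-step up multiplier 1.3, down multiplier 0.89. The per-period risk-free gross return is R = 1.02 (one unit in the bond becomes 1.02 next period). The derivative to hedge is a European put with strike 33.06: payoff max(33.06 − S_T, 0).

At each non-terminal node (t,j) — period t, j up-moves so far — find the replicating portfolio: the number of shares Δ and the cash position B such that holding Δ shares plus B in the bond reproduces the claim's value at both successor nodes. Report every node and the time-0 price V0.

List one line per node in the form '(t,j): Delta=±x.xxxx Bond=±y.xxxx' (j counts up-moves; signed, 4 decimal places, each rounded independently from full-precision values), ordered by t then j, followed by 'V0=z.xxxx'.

(0,0): Delta=-0.1331 Bond=5.9374
V0=1.2788

Under the risk-neutral measure, an up-move has probability p* = (R−d)/(u−d) = 0.3171 and values discount at R = 1.02.
Terminal payoffs: V(1,0)=1.9100, V(1,1)=0.0000
  t=0,j=0: stock 35.0000 → up 45.5000 (V=0.0000), down 31.1500 (V=1.9100). Price 1.2788; hedge Δ=-0.1331, bond B=5.9374.
Check: Δ(0,0)·S0 + B(0,0) = 1.2788 = V0.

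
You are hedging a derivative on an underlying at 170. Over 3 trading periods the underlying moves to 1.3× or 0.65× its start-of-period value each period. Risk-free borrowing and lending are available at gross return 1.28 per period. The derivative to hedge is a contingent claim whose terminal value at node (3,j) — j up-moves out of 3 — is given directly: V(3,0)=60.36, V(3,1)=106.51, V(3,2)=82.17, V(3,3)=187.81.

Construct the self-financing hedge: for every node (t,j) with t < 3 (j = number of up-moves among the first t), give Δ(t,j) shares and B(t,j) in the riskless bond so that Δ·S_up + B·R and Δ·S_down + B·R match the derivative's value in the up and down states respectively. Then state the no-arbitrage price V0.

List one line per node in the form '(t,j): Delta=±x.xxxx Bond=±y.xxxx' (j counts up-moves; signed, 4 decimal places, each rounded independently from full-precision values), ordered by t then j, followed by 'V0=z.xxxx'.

(0,0): Delta=0.5404 Bond=-6.7854
(1,0): Delta=-0.2412 Bond=77.6740
(1,1): Delta=0.5528 Bond=-11.4268
(2,0): Delta=0.9885 Bond=11.1016
(2,1): Delta=-0.2607 Bond=102.2266
(2,2): Delta=0.5657 Bond=-18.3359
V0=85.0782

No-arbitrage ⇒ martingale measure with p* = (R−d)/(u−d) = 0.9692.
Terminal payoffs: V(3,0)=60.3600, V(3,1)=106.5100, V(3,2)=82.1700, V(3,3)=187.8100
Node (2,0) S=71.8250: V=(p*·106.5100+(1−p*)·60.3600)/1.28=82.1016; Δ=(106.5100−60.3600)/(93.3725−46.6863)=0.9885; B=V−Δ·S=11.1016
Node (2,1) S=143.6500: V=(p*·82.1700+(1−p*)·106.5100)/1.28=64.7804; Δ=(82.1700−106.5100)/(186.7450−93.3725)=-0.2607; B=V−Δ·S=102.2266
Node (2,2) S=287.3000: V=(p*·187.8100+(1−p*)·82.1700)/1.28=144.1871; Δ=(187.8100−82.1700)/(373.4900−186.7450)=0.5657; B=V−Δ·S=-18.3359
Node (1,0) S=110.5000: V=(p*·64.7804+(1−p*)·82.1016)/1.28=51.0261; Δ=(64.7804−82.1016)/(143.6500−71.8250)=-0.2412; B=V−Δ·S=77.6740
Node (1,1) S=221.0000: V=(p*·144.1871+(1−p*)·64.7804)/1.28=110.7374; Δ=(144.1871−64.7804)/(287.3000−143.6500)=0.5528; B=V−Δ·S=-11.4268
Node (0,0) S=170.0000: V=(p*·110.7374+(1−p*)·51.0261)/1.28=85.0782; Δ=(110.7374−51.0261)/(221.0000−110.5000)=0.5404; B=V−Δ·S=-6.7854
Root portfolio cost Δ·170+B reproduces V0=85.0782.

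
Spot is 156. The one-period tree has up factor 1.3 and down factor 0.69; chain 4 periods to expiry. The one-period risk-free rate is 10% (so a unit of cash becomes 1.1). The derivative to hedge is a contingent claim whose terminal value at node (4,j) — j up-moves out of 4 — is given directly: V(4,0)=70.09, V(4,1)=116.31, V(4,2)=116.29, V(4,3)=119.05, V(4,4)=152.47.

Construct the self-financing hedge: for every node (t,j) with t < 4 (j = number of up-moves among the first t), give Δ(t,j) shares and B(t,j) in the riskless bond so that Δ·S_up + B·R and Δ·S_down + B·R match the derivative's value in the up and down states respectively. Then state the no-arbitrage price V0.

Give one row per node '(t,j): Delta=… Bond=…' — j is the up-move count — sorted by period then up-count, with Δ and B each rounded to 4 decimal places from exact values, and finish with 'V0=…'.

(0,0): Delta=0.1026 Bond=68.8481
(1,0): Delta=0.0781 Bond=78.3710
(1,1): Delta=0.1090 Bond=74.4460
(2,0): Delta=0.3038 Bond=69.4459
(2,1): Delta=0.0197 Bond=94.3848
(2,2): Delta=0.1321 Bond=75.7958
(3,0): Delta=1.4785 Bond=16.1894
(3,1): Delta=-0.0003 Bond=105.7569
(3,2): Delta=0.0249 Bond=102.8800
(3,3): Delta=0.1599 Bond=73.8610
V0=84.8583

Since d<R<u, set p* = (R−d)/(u−d) = 0.6721; price each node as the discounted p*-expectation of its children.
Payoff layer (t=4): V(4,0)=70.0900, V(4,1)=116.3100, V(4,2)=116.2900, V(4,3)=119.0500, V(4,4)=152.4700
  t=3,j=0: stock 51.2474 → up 66.6216 (V=116.3100), down 35.3607 (V=70.0900). Price 91.9599; hedge Δ=1.4785, bond B=16.1894.
  t=3,j=1: stock 96.5531 → up 125.5190 (V=116.2900), down 66.6216 (V=116.3100). Price 105.7241; hedge Δ=-0.0003, bond B=105.7569.
  t=3,j=2: stock 181.9116 → up 236.4851 (V=119.0500), down 125.5190 (V=116.2900). Price 107.4046; hedge Δ=0.0249, bond B=102.8800.
  t=3,j=3: stock 342.7320 → up 445.5516 (V=152.4700), down 236.4851 (V=119.0500). Price 128.6478; hedge Δ=0.1599, bond B=73.8610.
  t=2,j=0: stock 74.2716 → up 96.5531 (V=105.7241), down 51.2474 (V=91.9599). Price 92.0103; hedge Δ=0.3038, bond B=69.4459.
  t=2,j=1: stock 139.9320 → up 181.9116 (V=107.4046), down 96.5531 (V=105.7241). Price 97.1397; hedge Δ=0.0197, bond B=94.3848.
  t=2,j=2: stock 263.6400 → up 342.7320 (V=128.6478), down 181.9116 (V=107.4046). Price 110.6208; hedge Δ=0.1321, bond B=75.7958.
  t=1,j=0: stock 107.6400 → up 139.9320 (V=97.1397), down 74.2716 (V=92.0103). Price 86.7799; hedge Δ=0.0781, bond B=78.3710.
  t=1,j=1: stock 202.8000 → up 263.6400 (V=110.6208), down 139.9320 (V=97.1397). Price 96.5461; hedge Δ=0.1090, bond B=74.4460.
  t=0,j=0: stock 156.0000 → up 202.8000 (V=96.5461), down 107.6400 (V=86.7799). Price 84.8583; hedge Δ=0.1026, bond B=68.8481.
Each (Δ,B) replicates both successor values, so the strategy is self-financing and V0 is arbitrage-free.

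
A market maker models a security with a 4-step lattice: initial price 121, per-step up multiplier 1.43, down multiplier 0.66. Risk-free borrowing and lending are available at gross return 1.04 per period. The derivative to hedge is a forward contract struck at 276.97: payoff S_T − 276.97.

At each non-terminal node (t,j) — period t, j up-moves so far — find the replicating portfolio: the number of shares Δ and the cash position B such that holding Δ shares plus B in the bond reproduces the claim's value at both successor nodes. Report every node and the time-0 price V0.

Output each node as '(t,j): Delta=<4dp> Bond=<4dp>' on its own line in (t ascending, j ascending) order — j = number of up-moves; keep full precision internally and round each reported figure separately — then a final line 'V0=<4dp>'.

The replicating-portfolio and risk-neutral prices coincide; use p* = (1.04−0.66)/(1.43−0.66) = 0.4935 for the latter.
Terminal values V(4,·): V(4,0)=-254.0106, V(4,1)=-227.2246, V(4,2)=-169.1882, V(4,3)=-43.4428, V(4,4)=229.0055
  t=3,j=0: stock 34.7870 → up 49.7454 (V=-227.2246), down 22.9594 (V=-254.0106). Price -231.5303; hedge Δ=1.0000, bond B=-266.3173.
  t=3,j=1: stock 75.3719 → up 107.7818 (V=-169.1882), down 49.7454 (V=-227.2246). Price -190.9454; hedge Δ=1.0000, bond B=-266.3173.
  t=3,j=2: stock 163.3057 → up 233.5272 (V=-43.4428), down 107.7818 (V=-169.1882). Price -103.0116; hedge Δ=1.0000, bond B=-266.3173.
  t=3,j=3: stock 353.8290 → up 505.9755 (V=229.0055), down 233.5272 (V=-43.4428). Price 87.5117; hedge Δ=1.0000, bond B=-266.3173.
  t=2,j=0: stock 52.7076 → up 75.3719 (V=-190.9454), down 34.7870 (V=-231.5303). Price -203.3667; hedge Δ=1.0000, bond B=-256.0743.
  t=2,j=1: stock 114.1998 → up 163.3057 (V=-103.0116), down 75.3719 (V=-190.9454). Price -141.8745; hedge Δ=1.0000, bond B=-256.0743.
  t=2,j=2: stock 247.4329 → up 353.8290 (V=87.5117), down 163.3057 (V=-103.0116). Price -8.6414; hedge Δ=1.0000, bond B=-256.0743.
  t=1,j=0: stock 79.8600 → up 114.1998 (V=-141.8745), down 52.7076 (V=-203.3667). Price -166.3653; hedge Δ=1.0000, bond B=-246.2253.
  t=1,j=1: stock 173.0300 → up 247.4329 (V=-8.6414), down 114.1998 (V=-141.8745). Price -73.1953; hedge Δ=1.0000, bond B=-246.2253.
  t=0,j=0: stock 121.0000 → up 173.0300 (V=-73.1953), down 79.8600 (V=-166.3653). Price -115.7551; hedge Δ=1.0000, bond B=-236.7551.
Root portfolio cost Δ·121+B reproduces V0=-115.7551.

(0,0): Delta=1.0000 Bond=-236.7551
(1,0): Delta=1.0000 Bond=-246.2253
(1,1): Delta=1.0000 Bond=-246.2253
(2,0): Delta=1.0000 Bond=-256.0743
(2,1): Delta=1.0000 Bond=-256.0743
(2,2): Delta=1.0000 Bond=-256.0743
(3,0): Delta=1.0000 Bond=-266.3173
(3,1): Delta=1.0000 Bond=-266.3173
(3,2): Delta=1.0000 Bond=-266.3173
(3,3): Delta=1.0000 Bond=-266.3173
V0=-115.7551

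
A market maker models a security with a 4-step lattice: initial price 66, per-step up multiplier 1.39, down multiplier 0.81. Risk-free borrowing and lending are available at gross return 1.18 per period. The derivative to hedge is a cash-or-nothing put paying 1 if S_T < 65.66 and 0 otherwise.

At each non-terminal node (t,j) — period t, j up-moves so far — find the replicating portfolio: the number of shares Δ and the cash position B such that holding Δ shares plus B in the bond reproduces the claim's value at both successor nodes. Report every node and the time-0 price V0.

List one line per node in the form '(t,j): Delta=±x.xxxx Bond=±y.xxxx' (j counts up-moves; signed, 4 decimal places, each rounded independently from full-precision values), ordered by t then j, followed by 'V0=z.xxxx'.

(0,0): Delta=-0.0040 Bond=0.3346
(1,0): Delta=-0.0107 Bond=0.7536
(1,1): Delta=-0.0018 Bond=0.1912
(2,0): Delta=-0.0215 Bond=1.3580
(2,1): Delta=-0.0071 Bond=0.6232
(2,2): Delta=0.0000 Bond=0.0000
(3,0): Delta=0.0000 Bond=0.8475
(3,1): Delta=-0.0286 Bond=2.0310
(3,2): Delta=0.0000 Bond=0.0000
(3,3): Delta=0.0000 Bond=0.0000
V0=0.0713

No-arbitrage ⇒ martingale measure with p* = (R−d)/(u−d) = 0.6379.
At expiry t=4: V(4,0)=1.0000, V(4,1)=1.0000, V(4,2)=0.0000, V(4,3)=0.0000, V(4,4)=0.0000
Node (3,0) S=35.0751: V=(p*·1.0000+(1−p*)·1.0000)/1.18=0.8475; Δ=(1.0000−1.0000)/(48.7544−28.4108)=0.0000; B=V−Δ·S=0.8475
Node (3,1) S=60.1906: V=(p*·0.0000+(1−p*)·1.0000)/1.18=0.3068; Δ=(0.0000−1.0000)/(83.6650−48.7544)=-0.0286; B=V−Δ·S=2.0310
Node (3,2) S=103.2901: V=(p*·0.0000+(1−p*)·0.0000)/1.18=0.0000; Δ=(0.0000−0.0000)/(143.5732−83.6650)=0.0000; B=V−Δ·S=0.0000
Node (3,3) S=177.2509: V=(p*·0.0000+(1−p*)·0.0000)/1.18=0.0000; Δ=(0.0000−0.0000)/(246.3787−143.5732)=0.0000; B=V−Δ·S=0.0000
Node (2,0) S=43.3026: V=(p*·0.3068+(1−p*)·0.8475)/1.18=0.4259; Δ=(0.3068−0.8475)/(60.1906−35.0751)=-0.0215; B=V−Δ·S=1.3580
Node (2,1) S=74.3094: V=(p*·0.0000+(1−p*)·0.3068)/1.18=0.0941; Δ=(0.0000−0.3068)/(103.2901−60.1906)=-0.0071; B=V−Δ·S=0.6232
Node (2,2) S=127.5186: V=(p*·0.0000+(1−p*)·0.0000)/1.18=0.0000; Δ=(0.0000−0.0000)/(177.2509−103.2901)=0.0000; B=V−Δ·S=0.0000
Node (1,0) S=53.4600: V=(p*·0.0941+(1−p*)·0.4259)/1.18=0.1816; Δ=(0.0941−0.4259)/(74.3094−43.3026)=-0.0107; B=V−Δ·S=0.7536
Node (1,1) S=91.7400: V=(p*·0.0000+(1−p*)·0.0941)/1.18=0.0289; Δ=(0.0000−0.0941)/(127.5186−74.3094)=-0.0018; B=V−Δ·S=0.1912
Node (0,0) S=66.0000: V=(p*·0.0289+(1−p*)·0.1816)/1.18=0.0713; Δ=(0.0289−0.1816)/(91.7400−53.4600)=-0.0040; B=V−Δ·S=0.3346
Check: Δ(0,0)·S0 + B(0,0) = 0.0713 = V0.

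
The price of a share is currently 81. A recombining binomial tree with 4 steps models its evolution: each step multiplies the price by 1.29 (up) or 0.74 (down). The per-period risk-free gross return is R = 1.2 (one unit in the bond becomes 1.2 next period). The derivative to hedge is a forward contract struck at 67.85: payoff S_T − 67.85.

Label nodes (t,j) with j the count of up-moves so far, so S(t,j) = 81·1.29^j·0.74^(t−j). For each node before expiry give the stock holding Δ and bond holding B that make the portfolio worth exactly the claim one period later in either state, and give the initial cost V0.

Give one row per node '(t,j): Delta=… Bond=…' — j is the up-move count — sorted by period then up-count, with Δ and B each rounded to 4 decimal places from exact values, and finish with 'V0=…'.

Since d<R<u, set p* = (R−d)/(u−d) = 0.8364; price each node as the discounted p*-expectation of its children.
At expiry t=4: V(4,0)=-43.5609, V(4,1)=-25.5081, V(4,2)=5.9622, V(4,3)=60.8225, V(4,4)=156.4575
Node (3,0) S=32.8231: V=(p*·-25.5081+(1−p*)·-43.5609)/1.2=-23.7185; Δ=(-25.5081−-43.5609)/(42.3419−24.2891)=1.0000; B=V−Δ·S=-56.5417
Node (3,1) S=57.2187: V=(p*·5.9622+(1−p*)·-25.5081)/1.2=0.6771; Δ=(5.9622−-25.5081)/(73.8122−42.3419)=1.0000; B=V−Δ·S=-56.5417
Node (3,2) S=99.7462: V=(p*·60.8225+(1−p*)·5.9622)/1.2=43.2045; Δ=(60.8225−5.9622)/(128.6725−73.8122)=1.0000; B=V−Δ·S=-56.5417
Node (3,3) S=173.8818: V=(p*·156.4575+(1−p*)·60.8225)/1.2=117.3401; Δ=(156.4575−60.8225)/(224.3075−128.6725)=1.0000; B=V−Δ·S=-56.5417
Node (2,0) S=44.3556: V=(p*·0.6771+(1−p*)·-23.7185)/1.2=-2.7625; Δ=(0.6771−-23.7185)/(57.2187−32.8231)=1.0000; B=V−Δ·S=-47.1181
Node (2,1) S=77.3226: V=(p*·43.2045+(1−p*)·0.6771)/1.2=30.2045; Δ=(43.2045−0.6771)/(99.7462−57.2187)=1.0000; B=V−Δ·S=-47.1181
Node (2,2) S=134.7921: V=(p*·117.3401+(1−p*)·43.2045)/1.2=87.6740; Δ=(117.3401−43.2045)/(173.8818−99.7462)=1.0000; B=V−Δ·S=-47.1181
Node (1,0) S=59.9400: V=(p*·30.2045+(1−p*)·-2.7625)/1.2=20.6750; Δ=(30.2045−-2.7625)/(77.3226−44.3556)=1.0000; B=V−Δ·S=-39.2650
Node (1,1) S=104.4900: V=(p*·87.6740+(1−p*)·30.2045)/1.2=65.2250; Δ=(87.6740−30.2045)/(134.7921−77.3226)=1.0000; B=V−Δ·S=-39.2650
Node (0,0) S=81.0000: V=(p*·65.2250+(1−p*)·20.6750)/1.2=48.2791; Δ=(65.2250−20.6750)/(104.4900−59.9400)=1.0000; B=V−Δ·S=-32.7209
The time-0 hedge costs 48.2791, which is the no-arbitrage price.

(0,0): Delta=1.0000 Bond=-32.7209
(1,0): Delta=1.0000 Bond=-39.2650
(1,1): Delta=1.0000 Bond=-39.2650
(2,0): Delta=1.0000 Bond=-47.1181
(2,1): Delta=1.0000 Bond=-47.1181
(2,2): Delta=1.0000 Bond=-47.1181
(3,0): Delta=1.0000 Bond=-56.5417
(3,1): Delta=1.0000 Bond=-56.5417
(3,2): Delta=1.0000 Bond=-56.5417
(3,3): Delta=1.0000 Bond=-56.5417
V0=48.2791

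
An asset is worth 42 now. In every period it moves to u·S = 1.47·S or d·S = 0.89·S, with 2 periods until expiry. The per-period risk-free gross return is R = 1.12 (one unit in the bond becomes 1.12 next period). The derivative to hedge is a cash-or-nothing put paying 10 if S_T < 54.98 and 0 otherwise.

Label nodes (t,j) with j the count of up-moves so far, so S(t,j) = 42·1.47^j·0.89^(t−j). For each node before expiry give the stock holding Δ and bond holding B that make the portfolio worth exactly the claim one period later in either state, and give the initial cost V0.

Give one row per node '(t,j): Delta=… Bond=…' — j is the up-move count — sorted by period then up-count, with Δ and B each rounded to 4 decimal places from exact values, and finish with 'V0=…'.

Risk-neutral probability p* = (R−d)/(u−d) = (1.12−0.89)/(1.47−0.89) = 0.3966.
Payoff layer (t=2): V(2,0)=10.0000, V(2,1)=10.0000, V(2,2)=0.0000
(1,0): S=37.3800. Δ = (V_up−V_dn)/(S_up−S_dn) = (10.0000−10.0000)/(54.9486−33.2682) = 0.0000. V = [p*·10.0000 + (1−p*)·10.0000]/1.12 = 8.9286. B = V − Δ·S = 8.9286.
(1,1): S=61.7400. Δ = (V_up−V_dn)/(S_up−S_dn) = (0.0000−10.0000)/(90.7578−54.9486) = -0.2793. V = [p*·0.0000 + (1−p*)·10.0000]/1.12 = 5.3879. B = V − Δ·S = 22.6293.
(0,0): S=42.0000. Δ = (V_up−V_dn)/(S_up−S_dn) = (5.3879−8.9286)/(61.7400−37.3800) = -0.1453. V = [p*·5.3879 + (1−p*)·8.9286]/1.12 = 6.7183. B = V − Δ·S = 12.8229.
Check: Δ(0,0)·S0 + B(0,0) = 6.7183 = V0.

(0,0): Delta=-0.1453 Bond=12.8229
(1,0): Delta=0.0000 Bond=8.9286
(1,1): Delta=-0.2793 Bond=22.6293
V0=6.7183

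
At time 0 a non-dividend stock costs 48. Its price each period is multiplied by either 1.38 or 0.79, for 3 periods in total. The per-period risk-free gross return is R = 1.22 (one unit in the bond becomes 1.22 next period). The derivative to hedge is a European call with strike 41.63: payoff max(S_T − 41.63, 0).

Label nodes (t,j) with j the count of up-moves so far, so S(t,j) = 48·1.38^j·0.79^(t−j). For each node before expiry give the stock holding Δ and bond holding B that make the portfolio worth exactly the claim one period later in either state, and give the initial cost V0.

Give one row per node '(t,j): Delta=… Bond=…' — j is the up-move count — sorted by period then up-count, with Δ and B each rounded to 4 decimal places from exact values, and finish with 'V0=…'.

Since d<R<u, set p* = (R−d)/(u−d) = 0.7288; price each node as the discounted p*-expectation of its children.
Terminal values V(3,·): V(3,0)=0.0000, V(3,1)=0.0000, V(3,2)=30.5848, V(3,3)=84.5175
(2,0): S=29.9568. Δ = (V_up−V_dn)/(S_up−S_dn) = (0.0000−0.0000)/(41.3404−23.6659) = 0.0000. V = [p*·0.0000 + (1−p*)·0.0000]/1.22 = 0.0000. B = V − Δ·S = 0.0000.
(2,1): S=52.3296. Δ = (V_up−V_dn)/(S_up−S_dn) = (30.5848−0.0000)/(72.2148−41.3404) = 0.9906. V = [p*·30.5848 + (1−p*)·0.0000]/1.22 = 18.2710. B = V − Δ·S = -33.5677.
(2,2): S=91.4112. Δ = (V_up−V_dn)/(S_up−S_dn) = (84.5175−30.5848)/(126.1475−72.2148) = 1.0000. V = [p*·84.5175 + (1−p*)·30.5848]/1.22 = 57.2882. B = V − Δ·S = -34.1230.
(1,0): S=37.9200. Δ = (V_up−V_dn)/(S_up−S_dn) = (18.2710−0.0000)/(52.3296−29.9568) = 0.8167. V = [p*·18.2710 + (1−p*)·0.0000]/1.22 = 10.9149. B = V − Δ·S = -20.0529.
(1,1): S=66.2400. Δ = (V_up−V_dn)/(S_up−S_dn) = (57.2882−18.2710)/(91.4112−52.3296) = 0.9984. V = [p*·57.2882 + (1−p*)·18.2710]/1.22 = 38.2847. B = V − Δ·S = -27.8462.
(0,0): S=48.0000. Δ = (V_up−V_dn)/(S_up−S_dn) = (38.2847−10.9149)/(66.2400−37.9200) = 0.9664. V = [p*·38.2847 + (1−p*)·10.9149]/1.22 = 25.2970. B = V − Δ·S = -21.0924.
Self-financing check: at every node Δ·S+B equals the discounted successor values.

(0,0): Delta=0.9664 Bond=-21.0924
(1,0): Delta=0.8167 Bond=-20.0529
(1,1): Delta=0.9984 Bond=-27.8462
(2,0): Delta=0.0000 Bond=0.0000
(2,1): Delta=0.9906 Bond=-33.5677
(2,2): Delta=1.0000 Bond=-34.1230
V0=25.2970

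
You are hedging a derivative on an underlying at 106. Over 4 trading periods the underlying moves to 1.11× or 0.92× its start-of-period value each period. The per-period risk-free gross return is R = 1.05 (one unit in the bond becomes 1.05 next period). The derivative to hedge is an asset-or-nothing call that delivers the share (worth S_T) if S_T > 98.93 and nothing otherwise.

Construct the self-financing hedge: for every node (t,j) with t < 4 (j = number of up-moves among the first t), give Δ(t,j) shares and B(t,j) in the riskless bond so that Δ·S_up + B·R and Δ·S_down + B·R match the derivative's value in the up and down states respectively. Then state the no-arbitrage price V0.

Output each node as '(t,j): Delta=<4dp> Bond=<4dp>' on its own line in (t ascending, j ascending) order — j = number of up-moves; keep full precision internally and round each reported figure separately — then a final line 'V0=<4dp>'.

The replicating-portfolio and risk-neutral prices coincide; use p* = (1.05−0.92)/(1.11−0.92) = 0.6842 for the latter.
Payoff layer (t=4): V(4,0)=0.0000, V(4,1)=0.0000, V(4,2)=110.5420, V(4,3)=133.3714, V(4,4)=160.9155
Node (3,0) S=82.5409: V=(p*·0.0000+(1−p*)·0.0000)/1.05=0.0000; Δ=(0.0000−0.0000)/(91.6204−75.9377)=0.0000; B=V−Δ·S=0.0000
Node (3,1) S=99.5874: V=(p*·110.5420+(1−p*)·0.0000)/1.05=72.0324; Δ=(110.5420−0.0000)/(110.5420−91.6204)=5.8421; B=V−Δ·S=-509.7678
Node (3,2) S=120.1544: V=(p*·133.3714+(1−p*)·110.5420)/1.05=120.1544; Δ=(133.3714−110.5420)/(133.3714−110.5420)=1.0000; B=V−Δ·S=0.0000
Node (3,3) S=144.9689: V=(p*·160.9155+(1−p*)·133.3714)/1.05=144.9689; Δ=(160.9155−133.3714)/(160.9155−133.3714)=1.0000; B=V−Δ·S=0.0000
Node (2,0) S=89.7184: V=(p*·72.0324+(1−p*)·0.0000)/1.05=46.9384; Δ=(72.0324−0.0000)/(99.5874−82.5409)=4.2256; B=V−Δ·S=-332.1795
Node (2,1) S=108.2472: V=(p*·120.1544+(1−p*)·72.0324)/1.05=99.9600; Δ=(120.1544−72.0324)/(120.1544−99.5874)=2.3398; B=V−Δ·S=-153.3136
Node (2,2) S=130.6026: V=(p*·144.9689+(1−p*)·120.1544)/1.05=130.6026; Δ=(144.9689−120.1544)/(144.9689−120.1544)=1.0000; B=V−Δ·S=0.0000
Node (1,0) S=97.5200: V=(p*·99.9600+(1−p*)·46.9384)/1.05=79.2536; Δ=(99.9600−46.9384)/(108.2472−89.7184)=2.8616; B=V−Δ·S=-199.8072
Node (1,1) S=117.6600: V=(p*·130.6026+(1−p*)·99.9600)/1.05=115.1676; Δ=(130.6026−99.9600)/(130.6026−108.2472)=1.3707; B=V−Δ·S=-46.1094
Node (0,0) S=106.0000: V=(p*·115.1676+(1−p*)·79.2536)/1.05=98.8822; Δ=(115.1676−79.2536)/(117.6600−97.5200)=1.7832; B=V−Δ·S=-90.1386
Check: Δ(0,0)·S0 + B(0,0) = 98.8822 = V0.

(0,0): Delta=1.7832 Bond=-90.1386
(1,0): Delta=2.8616 Bond=-199.8072
(1,1): Delta=1.3707 Bond=-46.1094
(2,0): Delta=4.2256 Bond=-332.1795
(2,1): Delta=2.3398 Bond=-153.3136
(2,2): Delta=1.0000 Bond=0.0000
(3,0): Delta=0.0000 Bond=0.0000
(3,1): Delta=5.8421 Bond=-509.7678
(3,2): Delta=1.0000 Bond=0.0000
(3,3): Delta=1.0000 Bond=0.0000
V0=98.8822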